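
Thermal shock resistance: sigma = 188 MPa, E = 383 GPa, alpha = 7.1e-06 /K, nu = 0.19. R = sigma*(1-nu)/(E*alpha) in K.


R = 188*(1-0.19)/(383*1000*7.1e-06) = 56 K

56


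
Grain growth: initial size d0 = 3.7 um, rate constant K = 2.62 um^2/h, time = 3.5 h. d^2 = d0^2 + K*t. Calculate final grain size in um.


d^2 = 3.7^2 + 2.62*3.5 = 22.86
d = sqrt(22.86) = 4.78 um

4.78


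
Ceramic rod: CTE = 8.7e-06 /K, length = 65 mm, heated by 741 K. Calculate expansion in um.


dL = 8.7e-06 * 65 * 741 * 1000 = 419.036 um

419.036


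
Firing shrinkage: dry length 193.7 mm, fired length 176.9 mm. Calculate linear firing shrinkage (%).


FS = (193.7 - 176.9) / 193.7 * 100 = 8.67%

8.67


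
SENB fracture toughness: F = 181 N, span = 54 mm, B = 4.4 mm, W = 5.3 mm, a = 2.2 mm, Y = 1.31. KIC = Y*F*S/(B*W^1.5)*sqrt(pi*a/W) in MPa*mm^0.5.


KIC = 1.31*181*54/(4.4*5.3^1.5)*sqrt(pi*2.2/5.3) = 272.35

272.35


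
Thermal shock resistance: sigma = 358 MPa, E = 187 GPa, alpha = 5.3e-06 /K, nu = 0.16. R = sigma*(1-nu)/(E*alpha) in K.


R = 358*(1-0.16)/(187*1000*5.3e-06) = 303 K

303


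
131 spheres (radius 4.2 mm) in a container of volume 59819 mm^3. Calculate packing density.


V_sphere = 4/3*pi*4.2^3 = 310.3391 mm^3
Total V = 131*310.3391 = 40654.4221 mm^3
PD = 40654.4221 / 59819 = 0.68

0.68


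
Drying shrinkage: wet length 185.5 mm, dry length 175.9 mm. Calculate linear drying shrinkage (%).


DS = (185.5 - 175.9) / 185.5 * 100 = 5.18%

5.18


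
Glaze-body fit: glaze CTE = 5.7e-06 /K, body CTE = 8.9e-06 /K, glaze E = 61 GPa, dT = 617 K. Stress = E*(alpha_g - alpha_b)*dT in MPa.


Stress = 61*1000*(5.7e-06 - 8.9e-06)*617 = -120.4 MPa

-120.4


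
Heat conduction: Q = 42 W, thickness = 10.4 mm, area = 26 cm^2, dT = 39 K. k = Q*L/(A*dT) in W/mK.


k = 42*10.4/1000/(26/10000*39) = 4.31 W/mK

4.31


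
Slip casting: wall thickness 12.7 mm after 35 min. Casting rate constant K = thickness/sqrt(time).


K = 12.7 / sqrt(35) = 12.7 / 5.9161 = 2.147 mm/min^0.5

2.147


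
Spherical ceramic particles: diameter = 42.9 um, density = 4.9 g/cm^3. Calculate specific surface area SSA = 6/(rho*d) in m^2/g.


SSA = 6 / (4.9 * 42.9) = 0.029 m^2/g

0.029


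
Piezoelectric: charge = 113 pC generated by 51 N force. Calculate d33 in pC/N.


d33 = 113 / 51 = 2.2 pC/N

2.2


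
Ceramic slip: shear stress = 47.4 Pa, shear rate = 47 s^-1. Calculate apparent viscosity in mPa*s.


eta = tau/gamma * 1000 = 47.4/47 * 1000 = 1008.5 mPa*s

1008.5


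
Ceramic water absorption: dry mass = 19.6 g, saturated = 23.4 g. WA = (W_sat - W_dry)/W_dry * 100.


WA = (23.4 - 19.6) / 19.6 * 100 = 19.39%

19.39


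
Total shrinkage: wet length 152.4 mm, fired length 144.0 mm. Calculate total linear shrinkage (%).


TS = (152.4 - 144.0) / 152.4 * 100 = 5.51%

5.51


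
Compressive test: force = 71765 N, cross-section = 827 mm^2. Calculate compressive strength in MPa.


CS = 71765 / 827 = 86.8 MPa

86.8


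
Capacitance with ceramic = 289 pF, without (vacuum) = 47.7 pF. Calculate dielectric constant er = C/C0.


er = 289 / 47.7 = 6.06

6.06


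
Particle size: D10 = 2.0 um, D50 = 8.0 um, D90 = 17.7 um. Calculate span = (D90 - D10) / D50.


Span = (17.7 - 2.0) / 8.0 = 15.7 / 8.0 = 1.963

1.963


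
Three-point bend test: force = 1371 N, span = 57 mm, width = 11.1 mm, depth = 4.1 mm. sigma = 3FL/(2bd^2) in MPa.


sigma = 3*1371*57/(2*11.1*4.1^2) = 628.2 MPa

628.2


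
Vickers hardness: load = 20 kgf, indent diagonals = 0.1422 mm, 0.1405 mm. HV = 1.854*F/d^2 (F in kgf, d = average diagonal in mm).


d_avg = (0.1422+0.1405)/2 = 0.14135 mm
HV = 1.854*20/0.14135^2 = 1856

1856


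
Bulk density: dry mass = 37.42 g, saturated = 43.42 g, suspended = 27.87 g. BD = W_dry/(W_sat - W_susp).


BD = 37.42 / (43.42 - 27.87) = 37.42 / 15.55 = 2.406 g/cm^3

2.406


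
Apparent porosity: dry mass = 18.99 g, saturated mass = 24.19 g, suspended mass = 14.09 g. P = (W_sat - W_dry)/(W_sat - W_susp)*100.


P = (24.19 - 18.99) / (24.19 - 14.09) * 100 = 5.2 / 10.1 * 100 = 51.5%

51.5


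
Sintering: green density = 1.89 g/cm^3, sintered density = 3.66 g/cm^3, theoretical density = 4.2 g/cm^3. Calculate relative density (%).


Relative = 3.66 / 4.2 * 100 = 87.1%

87.1


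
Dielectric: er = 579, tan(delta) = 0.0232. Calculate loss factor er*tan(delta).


Loss = 579 * 0.0232 = 13.433

13.433


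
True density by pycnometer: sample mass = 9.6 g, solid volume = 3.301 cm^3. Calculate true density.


TD = 9.6 / 3.301 = 2.908 g/cm^3

2.908


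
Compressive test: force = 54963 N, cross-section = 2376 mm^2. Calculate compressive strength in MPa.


CS = 54963 / 2376 = 23.1 MPa

23.1


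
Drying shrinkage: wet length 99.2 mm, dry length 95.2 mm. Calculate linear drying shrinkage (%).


DS = (99.2 - 95.2) / 99.2 * 100 = 4.03%

4.03


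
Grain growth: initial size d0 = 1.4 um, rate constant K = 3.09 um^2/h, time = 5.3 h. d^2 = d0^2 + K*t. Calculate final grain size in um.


d^2 = 1.4^2 + 3.09*5.3 = 18.337
d = sqrt(18.337) = 4.28 um

4.28


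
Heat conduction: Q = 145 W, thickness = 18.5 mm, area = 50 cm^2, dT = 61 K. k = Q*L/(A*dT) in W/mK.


k = 145*18.5/1000/(50/10000*61) = 8.8 W/mK

8.8


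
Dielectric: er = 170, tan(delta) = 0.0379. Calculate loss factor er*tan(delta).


Loss = 170 * 0.0379 = 6.443

6.443


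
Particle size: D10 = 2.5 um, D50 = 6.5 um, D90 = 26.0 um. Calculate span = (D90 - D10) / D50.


Span = (26.0 - 2.5) / 6.5 = 23.5 / 6.5 = 3.615

3.615


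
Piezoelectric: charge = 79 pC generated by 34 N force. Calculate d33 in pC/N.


d33 = 79 / 34 = 2.3 pC/N

2.3


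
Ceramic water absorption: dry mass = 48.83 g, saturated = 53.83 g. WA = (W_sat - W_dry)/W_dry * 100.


WA = (53.83 - 48.83) / 48.83 * 100 = 10.24%

10.24


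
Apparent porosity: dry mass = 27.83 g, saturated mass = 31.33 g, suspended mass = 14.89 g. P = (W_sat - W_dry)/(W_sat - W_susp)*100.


P = (31.33 - 27.83) / (31.33 - 14.89) * 100 = 3.5 / 16.44 * 100 = 21.3%

21.3


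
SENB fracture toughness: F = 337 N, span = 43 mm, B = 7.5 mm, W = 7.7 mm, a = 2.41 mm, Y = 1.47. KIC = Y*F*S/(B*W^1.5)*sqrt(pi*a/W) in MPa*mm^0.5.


KIC = 1.47*337*43/(7.5*7.7^1.5)*sqrt(pi*2.41/7.7) = 131.81

131.81


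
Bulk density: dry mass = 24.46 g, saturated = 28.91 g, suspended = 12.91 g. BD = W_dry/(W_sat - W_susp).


BD = 24.46 / (28.91 - 12.91) = 24.46 / 16.0 = 1.529 g/cm^3

1.529


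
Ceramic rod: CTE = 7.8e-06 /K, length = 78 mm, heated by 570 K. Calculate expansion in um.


dL = 7.8e-06 * 78 * 570 * 1000 = 346.788 um

346.788


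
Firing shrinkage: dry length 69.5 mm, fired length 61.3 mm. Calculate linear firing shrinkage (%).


FS = (69.5 - 61.3) / 69.5 * 100 = 11.8%

11.8


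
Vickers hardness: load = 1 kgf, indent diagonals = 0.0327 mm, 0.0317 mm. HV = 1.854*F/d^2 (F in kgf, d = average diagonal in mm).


d_avg = (0.0327+0.0317)/2 = 0.0322 mm
HV = 1.854*1/0.0322^2 = 1788

1788


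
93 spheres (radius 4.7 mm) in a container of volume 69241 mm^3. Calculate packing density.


V_sphere = 4/3*pi*4.7^3 = 434.8928 mm^3
Total V = 93*434.8928 = 40445.0304 mm^3
PD = 40445.0304 / 69241 = 0.584

0.584


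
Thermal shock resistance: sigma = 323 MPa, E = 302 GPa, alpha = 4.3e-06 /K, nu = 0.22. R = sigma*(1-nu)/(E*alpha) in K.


R = 323*(1-0.22)/(302*1000*4.3e-06) = 194 K

194


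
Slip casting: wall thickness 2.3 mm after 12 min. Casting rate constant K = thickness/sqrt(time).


K = 2.3 / sqrt(12) = 2.3 / 3.4641 = 0.664 mm/min^0.5

0.664


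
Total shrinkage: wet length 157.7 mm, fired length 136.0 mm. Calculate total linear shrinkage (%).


TS = (157.7 - 136.0) / 157.7 * 100 = 13.76%

13.76


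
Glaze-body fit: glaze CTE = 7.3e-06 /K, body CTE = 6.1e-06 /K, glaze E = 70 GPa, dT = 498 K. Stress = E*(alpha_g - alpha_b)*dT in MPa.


Stress = 70*1000*(7.3e-06 - 6.1e-06)*498 = 41.8 MPa

41.8


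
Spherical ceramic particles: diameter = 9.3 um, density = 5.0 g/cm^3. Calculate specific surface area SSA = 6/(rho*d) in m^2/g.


SSA = 6 / (5.0 * 9.3) = 0.129 m^2/g

0.129


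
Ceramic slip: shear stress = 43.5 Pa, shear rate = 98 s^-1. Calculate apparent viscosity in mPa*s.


eta = tau/gamma * 1000 = 43.5/98 * 1000 = 443.9 mPa*s

443.9


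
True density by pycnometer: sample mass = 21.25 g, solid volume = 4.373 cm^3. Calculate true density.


TD = 21.25 / 4.373 = 4.859 g/cm^3

4.859


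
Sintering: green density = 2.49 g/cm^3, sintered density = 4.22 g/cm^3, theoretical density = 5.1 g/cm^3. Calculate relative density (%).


Relative = 4.22 / 5.1 * 100 = 82.7%

82.7


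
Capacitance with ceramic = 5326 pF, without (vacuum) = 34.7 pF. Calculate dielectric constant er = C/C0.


er = 5326 / 34.7 = 153.49

153.49


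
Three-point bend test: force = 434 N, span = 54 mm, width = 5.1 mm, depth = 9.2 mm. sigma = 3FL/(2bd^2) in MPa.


sigma = 3*434*54/(2*5.1*9.2^2) = 81.4 MPa

81.4


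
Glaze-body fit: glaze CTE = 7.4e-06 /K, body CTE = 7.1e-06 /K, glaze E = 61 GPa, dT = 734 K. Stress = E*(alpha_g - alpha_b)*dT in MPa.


Stress = 61*1000*(7.4e-06 - 7.1e-06)*734 = 13.4 MPa

13.4


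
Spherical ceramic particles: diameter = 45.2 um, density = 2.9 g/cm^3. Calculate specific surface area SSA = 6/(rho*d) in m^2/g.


SSA = 6 / (2.9 * 45.2) = 0.046 m^2/g

0.046


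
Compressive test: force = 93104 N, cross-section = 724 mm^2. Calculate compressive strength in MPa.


CS = 93104 / 724 = 128.6 MPa

128.6


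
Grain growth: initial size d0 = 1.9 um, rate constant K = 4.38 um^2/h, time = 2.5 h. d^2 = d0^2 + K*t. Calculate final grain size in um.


d^2 = 1.9^2 + 4.38*2.5 = 14.56
d = sqrt(14.56) = 3.82 um

3.82


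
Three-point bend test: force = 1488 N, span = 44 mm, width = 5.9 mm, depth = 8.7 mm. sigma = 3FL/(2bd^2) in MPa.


sigma = 3*1488*44/(2*5.9*8.7^2) = 219.9 MPa

219.9


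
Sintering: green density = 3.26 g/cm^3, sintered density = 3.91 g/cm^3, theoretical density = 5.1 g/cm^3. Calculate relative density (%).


Relative = 3.91 / 5.1 * 100 = 76.7%

76.7


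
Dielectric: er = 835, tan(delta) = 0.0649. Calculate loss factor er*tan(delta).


Loss = 835 * 0.0649 = 54.192

54.192


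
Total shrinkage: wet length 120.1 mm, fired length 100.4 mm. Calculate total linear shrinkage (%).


TS = (120.1 - 100.4) / 120.1 * 100 = 16.4%

16.4


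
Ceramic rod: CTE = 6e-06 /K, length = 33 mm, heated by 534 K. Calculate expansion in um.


dL = 6e-06 * 33 * 534 * 1000 = 105.732 um

105.732


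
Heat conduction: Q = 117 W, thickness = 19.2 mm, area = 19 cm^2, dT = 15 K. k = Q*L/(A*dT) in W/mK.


k = 117*19.2/1000/(19/10000*15) = 78.82 W/mK

78.82


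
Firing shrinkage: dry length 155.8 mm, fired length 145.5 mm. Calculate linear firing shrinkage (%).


FS = (155.8 - 145.5) / 155.8 * 100 = 6.61%

6.61


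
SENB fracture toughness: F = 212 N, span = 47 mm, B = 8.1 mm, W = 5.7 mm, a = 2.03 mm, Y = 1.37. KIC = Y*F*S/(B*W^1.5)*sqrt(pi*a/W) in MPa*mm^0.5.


KIC = 1.37*212*47/(8.1*5.7^1.5)*sqrt(pi*2.03/5.7) = 130.99

130.99


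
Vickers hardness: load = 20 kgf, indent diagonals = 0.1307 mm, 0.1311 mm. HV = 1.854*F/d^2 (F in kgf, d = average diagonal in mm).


d_avg = (0.1307+0.1311)/2 = 0.1309 mm
HV = 1.854*20/0.1309^2 = 2164

2164


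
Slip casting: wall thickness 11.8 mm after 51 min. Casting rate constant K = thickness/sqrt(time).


K = 11.8 / sqrt(51) = 11.8 / 7.1414 = 1.652 mm/min^0.5

1.652


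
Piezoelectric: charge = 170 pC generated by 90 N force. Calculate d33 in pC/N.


d33 = 170 / 90 = 1.9 pC/N

1.9


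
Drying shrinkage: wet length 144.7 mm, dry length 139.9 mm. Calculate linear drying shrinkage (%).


DS = (144.7 - 139.9) / 144.7 * 100 = 3.32%

3.32


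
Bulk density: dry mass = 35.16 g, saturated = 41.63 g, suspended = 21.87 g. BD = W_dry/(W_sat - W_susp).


BD = 35.16 / (41.63 - 21.87) = 35.16 / 19.76 = 1.779 g/cm^3

1.779


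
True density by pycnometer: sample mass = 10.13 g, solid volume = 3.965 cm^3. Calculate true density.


TD = 10.13 / 3.965 = 2.555 g/cm^3

2.555


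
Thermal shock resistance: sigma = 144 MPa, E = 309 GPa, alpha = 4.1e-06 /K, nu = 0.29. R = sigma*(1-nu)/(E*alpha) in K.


R = 144*(1-0.29)/(309*1000*4.1e-06) = 81 K

81


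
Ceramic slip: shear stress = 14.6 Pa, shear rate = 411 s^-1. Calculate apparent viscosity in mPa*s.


eta = tau/gamma * 1000 = 14.6/411 * 1000 = 35.5 mPa*s

35.5


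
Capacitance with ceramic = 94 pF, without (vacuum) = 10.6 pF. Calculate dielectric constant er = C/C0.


er = 94 / 10.6 = 8.87

8.87


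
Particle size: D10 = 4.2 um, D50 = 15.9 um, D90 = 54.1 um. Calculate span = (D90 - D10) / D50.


Span = (54.1 - 4.2) / 15.9 = 49.9 / 15.9 = 3.138

3.138


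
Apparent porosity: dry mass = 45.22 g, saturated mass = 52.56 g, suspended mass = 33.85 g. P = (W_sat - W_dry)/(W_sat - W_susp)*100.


P = (52.56 - 45.22) / (52.56 - 33.85) * 100 = 7.34 / 18.71 * 100 = 39.2%

39.2


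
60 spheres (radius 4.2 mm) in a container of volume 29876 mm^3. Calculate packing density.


V_sphere = 4/3*pi*4.2^3 = 310.3391 mm^3
Total V = 60*310.3391 = 18620.346 mm^3
PD = 18620.346 / 29876 = 0.623

0.623


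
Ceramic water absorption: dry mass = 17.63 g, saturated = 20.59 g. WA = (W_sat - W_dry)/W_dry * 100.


WA = (20.59 - 17.63) / 17.63 * 100 = 16.79%

16.79


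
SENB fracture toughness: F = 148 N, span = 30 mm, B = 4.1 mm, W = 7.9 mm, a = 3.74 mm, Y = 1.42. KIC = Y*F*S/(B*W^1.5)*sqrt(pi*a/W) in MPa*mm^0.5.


KIC = 1.42*148*30/(4.1*7.9^1.5)*sqrt(pi*3.74/7.9) = 84.46

84.46


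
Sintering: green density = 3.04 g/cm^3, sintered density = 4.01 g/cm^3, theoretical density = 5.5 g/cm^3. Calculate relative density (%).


Relative = 4.01 / 5.5 * 100 = 72.9%

72.9


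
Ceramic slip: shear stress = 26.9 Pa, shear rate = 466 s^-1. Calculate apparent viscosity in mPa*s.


eta = tau/gamma * 1000 = 26.9/466 * 1000 = 57.7 mPa*s

57.7


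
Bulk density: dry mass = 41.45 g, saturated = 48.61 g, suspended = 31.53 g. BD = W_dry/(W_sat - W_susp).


BD = 41.45 / (48.61 - 31.53) = 41.45 / 17.08 = 2.427 g/cm^3

2.427


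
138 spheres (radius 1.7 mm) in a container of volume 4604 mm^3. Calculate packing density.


V_sphere = 4/3*pi*1.7^3 = 20.5795 mm^3
Total V = 138*20.5795 = 2839.971 mm^3
PD = 2839.971 / 4604 = 0.617

0.617


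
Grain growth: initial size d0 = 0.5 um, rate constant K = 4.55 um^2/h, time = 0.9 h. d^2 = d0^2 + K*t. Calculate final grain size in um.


d^2 = 0.5^2 + 4.55*0.9 = 4.345
d = sqrt(4.345) = 2.08 um

2.08


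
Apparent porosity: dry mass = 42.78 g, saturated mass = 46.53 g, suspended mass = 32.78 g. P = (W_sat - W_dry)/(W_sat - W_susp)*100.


P = (46.53 - 42.78) / (46.53 - 32.78) * 100 = 3.75 / 13.75 * 100 = 27.3%

27.3


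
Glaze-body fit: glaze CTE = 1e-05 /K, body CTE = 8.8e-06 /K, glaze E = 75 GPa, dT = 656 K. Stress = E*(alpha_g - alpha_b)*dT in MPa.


Stress = 75*1000*(1e-05 - 8.8e-06)*656 = 59.0 MPa

59.0


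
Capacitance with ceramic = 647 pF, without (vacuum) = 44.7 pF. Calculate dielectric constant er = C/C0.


er = 647 / 44.7 = 14.47

14.47


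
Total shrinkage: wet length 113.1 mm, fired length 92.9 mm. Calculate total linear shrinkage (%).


TS = (113.1 - 92.9) / 113.1 * 100 = 17.86%

17.86


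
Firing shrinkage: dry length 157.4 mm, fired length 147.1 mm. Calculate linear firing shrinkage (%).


FS = (157.4 - 147.1) / 157.4 * 100 = 6.54%

6.54


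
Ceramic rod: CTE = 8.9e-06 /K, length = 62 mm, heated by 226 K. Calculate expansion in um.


dL = 8.9e-06 * 62 * 226 * 1000 = 124.707 um

124.707


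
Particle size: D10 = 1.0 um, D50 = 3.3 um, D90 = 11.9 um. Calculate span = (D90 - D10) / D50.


Span = (11.9 - 1.0) / 3.3 = 10.9 / 3.3 = 3.303

3.303


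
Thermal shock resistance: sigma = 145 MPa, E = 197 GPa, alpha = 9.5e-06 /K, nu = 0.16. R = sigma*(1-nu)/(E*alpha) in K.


R = 145*(1-0.16)/(197*1000*9.5e-06) = 65 K

65


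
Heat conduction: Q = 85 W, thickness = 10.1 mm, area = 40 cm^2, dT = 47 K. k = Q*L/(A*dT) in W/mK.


k = 85*10.1/1000/(40/10000*47) = 4.57 W/mK

4.57


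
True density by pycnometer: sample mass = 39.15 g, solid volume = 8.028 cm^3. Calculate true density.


TD = 39.15 / 8.028 = 4.877 g/cm^3

4.877


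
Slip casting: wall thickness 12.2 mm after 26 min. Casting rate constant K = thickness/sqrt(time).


K = 12.2 / sqrt(26) = 12.2 / 5.099 = 2.393 mm/min^0.5

2.393


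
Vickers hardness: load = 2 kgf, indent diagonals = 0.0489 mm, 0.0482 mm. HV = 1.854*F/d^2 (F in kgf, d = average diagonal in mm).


d_avg = (0.0489+0.0482)/2 = 0.04855 mm
HV = 1.854*2/0.04855^2 = 1573

1573


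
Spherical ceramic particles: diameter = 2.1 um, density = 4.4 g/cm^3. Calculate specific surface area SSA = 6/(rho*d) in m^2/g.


SSA = 6 / (4.4 * 2.1) = 0.649 m^2/g

0.649


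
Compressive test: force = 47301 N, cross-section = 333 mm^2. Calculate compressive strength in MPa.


CS = 47301 / 333 = 142.0 MPa

142.0


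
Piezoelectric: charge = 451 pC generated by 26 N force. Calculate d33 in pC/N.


d33 = 451 / 26 = 17.3 pC/N

17.3


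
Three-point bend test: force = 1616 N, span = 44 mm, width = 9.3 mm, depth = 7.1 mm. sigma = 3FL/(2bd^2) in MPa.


sigma = 3*1616*44/(2*9.3*7.1^2) = 227.5 MPa

227.5


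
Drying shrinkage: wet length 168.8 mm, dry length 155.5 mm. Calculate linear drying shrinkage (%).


DS = (168.8 - 155.5) / 168.8 * 100 = 7.88%

7.88


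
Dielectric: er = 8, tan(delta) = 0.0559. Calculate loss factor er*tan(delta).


Loss = 8 * 0.0559 = 0.447

0.447


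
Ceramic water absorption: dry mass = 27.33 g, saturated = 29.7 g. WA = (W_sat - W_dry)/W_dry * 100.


WA = (29.7 - 27.33) / 27.33 * 100 = 8.67%

8.67


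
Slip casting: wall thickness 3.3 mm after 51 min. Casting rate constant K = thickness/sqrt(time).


K = 3.3 / sqrt(51) = 3.3 / 7.1414 = 0.462 mm/min^0.5

0.462


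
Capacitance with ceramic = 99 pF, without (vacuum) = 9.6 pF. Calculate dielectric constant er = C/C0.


er = 99 / 9.6 = 10.31

10.31


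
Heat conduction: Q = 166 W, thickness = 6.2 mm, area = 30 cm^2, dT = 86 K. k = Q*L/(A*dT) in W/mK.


k = 166*6.2/1000/(30/10000*86) = 3.99 W/mK

3.99


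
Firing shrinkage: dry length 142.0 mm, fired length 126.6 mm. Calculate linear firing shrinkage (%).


FS = (142.0 - 126.6) / 142.0 * 100 = 10.85%

10.85


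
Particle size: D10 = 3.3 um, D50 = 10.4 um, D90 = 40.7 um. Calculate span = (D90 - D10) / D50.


Span = (40.7 - 3.3) / 10.4 = 37.4 / 10.4 = 3.596

3.596


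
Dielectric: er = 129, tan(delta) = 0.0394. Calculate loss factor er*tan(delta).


Loss = 129 * 0.0394 = 5.083

5.083


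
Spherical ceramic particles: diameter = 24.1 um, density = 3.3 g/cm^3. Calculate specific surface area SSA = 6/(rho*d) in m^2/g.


SSA = 6 / (3.3 * 24.1) = 0.075 m^2/g

0.075


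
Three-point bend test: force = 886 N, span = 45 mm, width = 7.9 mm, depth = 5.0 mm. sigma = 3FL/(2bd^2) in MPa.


sigma = 3*886*45/(2*7.9*5.0^2) = 302.8 MPa

302.8


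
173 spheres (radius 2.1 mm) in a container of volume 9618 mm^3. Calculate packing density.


V_sphere = 4/3*pi*2.1^3 = 38.7924 mm^3
Total V = 173*38.7924 = 6711.0852 mm^3
PD = 6711.0852 / 9618 = 0.698

0.698


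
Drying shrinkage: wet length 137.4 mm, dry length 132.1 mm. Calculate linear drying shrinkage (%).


DS = (137.4 - 132.1) / 137.4 * 100 = 3.86%

3.86


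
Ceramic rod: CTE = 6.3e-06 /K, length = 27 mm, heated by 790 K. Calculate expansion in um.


dL = 6.3e-06 * 27 * 790 * 1000 = 134.379 um

134.379


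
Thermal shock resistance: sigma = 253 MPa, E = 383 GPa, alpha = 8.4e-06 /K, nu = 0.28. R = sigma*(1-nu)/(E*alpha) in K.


R = 253*(1-0.28)/(383*1000*8.4e-06) = 57 K

57


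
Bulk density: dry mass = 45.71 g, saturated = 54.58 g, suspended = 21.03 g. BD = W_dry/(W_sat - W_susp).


BD = 45.71 / (54.58 - 21.03) = 45.71 / 33.55 = 1.362 g/cm^3

1.362


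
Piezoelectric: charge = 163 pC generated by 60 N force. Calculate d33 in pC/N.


d33 = 163 / 60 = 2.7 pC/N

2.7


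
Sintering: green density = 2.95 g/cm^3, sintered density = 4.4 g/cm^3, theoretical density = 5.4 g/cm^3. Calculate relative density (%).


Relative = 4.4 / 5.4 * 100 = 81.5%

81.5


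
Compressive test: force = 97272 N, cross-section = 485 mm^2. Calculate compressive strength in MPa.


CS = 97272 / 485 = 200.6 MPa

200.6


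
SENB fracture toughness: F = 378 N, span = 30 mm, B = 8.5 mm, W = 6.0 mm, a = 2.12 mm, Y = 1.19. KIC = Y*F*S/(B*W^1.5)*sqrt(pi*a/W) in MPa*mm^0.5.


KIC = 1.19*378*30/(8.5*6.0^1.5)*sqrt(pi*2.12/6.0) = 113.81

113.81


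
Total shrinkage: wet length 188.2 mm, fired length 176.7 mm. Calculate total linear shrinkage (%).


TS = (188.2 - 176.7) / 188.2 * 100 = 6.11%

6.11


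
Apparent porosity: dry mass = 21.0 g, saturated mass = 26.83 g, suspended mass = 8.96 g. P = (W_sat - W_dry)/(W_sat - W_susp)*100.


P = (26.83 - 21.0) / (26.83 - 8.96) * 100 = 5.83 / 17.87 * 100 = 32.6%

32.6


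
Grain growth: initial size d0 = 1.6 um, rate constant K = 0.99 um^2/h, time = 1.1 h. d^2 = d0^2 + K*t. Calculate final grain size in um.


d^2 = 1.6^2 + 0.99*1.1 = 3.649
d = sqrt(3.649) = 1.91 um

1.91


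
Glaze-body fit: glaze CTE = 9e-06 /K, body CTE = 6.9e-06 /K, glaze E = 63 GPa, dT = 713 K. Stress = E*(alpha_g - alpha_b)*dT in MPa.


Stress = 63*1000*(9e-06 - 6.9e-06)*713 = 94.3 MPa

94.3


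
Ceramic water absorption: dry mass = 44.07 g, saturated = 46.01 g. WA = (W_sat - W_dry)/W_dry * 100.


WA = (46.01 - 44.07) / 44.07 * 100 = 4.4%

4.4


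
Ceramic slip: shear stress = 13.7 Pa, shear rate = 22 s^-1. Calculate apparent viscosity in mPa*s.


eta = tau/gamma * 1000 = 13.7/22 * 1000 = 622.7 mPa*s

622.7


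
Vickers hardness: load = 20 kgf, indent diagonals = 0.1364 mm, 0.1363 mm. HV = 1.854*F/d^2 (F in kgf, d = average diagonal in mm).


d_avg = (0.1364+0.1363)/2 = 0.13635 mm
HV = 1.854*20/0.13635^2 = 1994

1994


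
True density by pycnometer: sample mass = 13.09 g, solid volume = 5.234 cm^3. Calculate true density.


TD = 13.09 / 5.234 = 2.501 g/cm^3

2.501


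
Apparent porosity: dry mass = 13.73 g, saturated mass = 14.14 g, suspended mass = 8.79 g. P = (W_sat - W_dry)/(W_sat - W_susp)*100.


P = (14.14 - 13.73) / (14.14 - 8.79) * 100 = 0.41 / 5.35 * 100 = 7.7%

7.7


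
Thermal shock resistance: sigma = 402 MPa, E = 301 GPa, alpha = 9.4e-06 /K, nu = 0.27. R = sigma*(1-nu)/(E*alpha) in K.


R = 402*(1-0.27)/(301*1000*9.4e-06) = 104 K

104


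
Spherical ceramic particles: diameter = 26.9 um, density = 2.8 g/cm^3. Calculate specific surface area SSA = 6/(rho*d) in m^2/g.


SSA = 6 / (2.8 * 26.9) = 0.08 m^2/g

0.08


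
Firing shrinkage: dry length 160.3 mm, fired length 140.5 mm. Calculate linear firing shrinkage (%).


FS = (160.3 - 140.5) / 160.3 * 100 = 12.35%

12.35


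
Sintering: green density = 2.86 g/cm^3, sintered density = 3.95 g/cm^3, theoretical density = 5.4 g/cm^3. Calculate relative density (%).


Relative = 3.95 / 5.4 * 100 = 73.1%

73.1


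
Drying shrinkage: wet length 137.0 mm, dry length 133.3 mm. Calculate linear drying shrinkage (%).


DS = (137.0 - 133.3) / 137.0 * 100 = 2.7%

2.7


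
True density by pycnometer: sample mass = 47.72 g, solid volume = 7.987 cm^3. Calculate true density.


TD = 47.72 / 7.987 = 5.975 g/cm^3

5.975


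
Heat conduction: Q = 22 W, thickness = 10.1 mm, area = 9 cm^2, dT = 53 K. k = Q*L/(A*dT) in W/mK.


k = 22*10.1/1000/(9/10000*53) = 4.66 W/mK

4.66


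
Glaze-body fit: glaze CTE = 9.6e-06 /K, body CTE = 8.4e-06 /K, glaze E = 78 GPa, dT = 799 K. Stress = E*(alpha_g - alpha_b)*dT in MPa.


Stress = 78*1000*(9.6e-06 - 8.4e-06)*799 = 74.8 MPa

74.8


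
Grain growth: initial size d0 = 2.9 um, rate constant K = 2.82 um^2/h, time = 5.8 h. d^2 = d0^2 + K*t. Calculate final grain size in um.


d^2 = 2.9^2 + 2.82*5.8 = 24.766
d = sqrt(24.766) = 4.98 um

4.98


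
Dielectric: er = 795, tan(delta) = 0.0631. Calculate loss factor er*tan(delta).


Loss = 795 * 0.0631 = 50.165

50.165


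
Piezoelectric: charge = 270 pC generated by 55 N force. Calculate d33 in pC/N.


d33 = 270 / 55 = 4.9 pC/N

4.9


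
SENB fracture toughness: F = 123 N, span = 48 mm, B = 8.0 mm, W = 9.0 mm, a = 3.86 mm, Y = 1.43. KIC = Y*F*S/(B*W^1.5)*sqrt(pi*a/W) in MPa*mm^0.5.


KIC = 1.43*123*48/(8.0*9.0^1.5)*sqrt(pi*3.86/9.0) = 45.37

45.37


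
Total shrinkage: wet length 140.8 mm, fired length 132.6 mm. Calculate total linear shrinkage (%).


TS = (140.8 - 132.6) / 140.8 * 100 = 5.82%

5.82


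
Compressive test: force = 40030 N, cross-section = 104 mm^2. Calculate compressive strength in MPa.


CS = 40030 / 104 = 384.9 MPa

384.9


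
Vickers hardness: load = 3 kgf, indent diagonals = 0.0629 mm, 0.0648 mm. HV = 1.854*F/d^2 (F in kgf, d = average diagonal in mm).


d_avg = (0.0629+0.0648)/2 = 0.06385 mm
HV = 1.854*3/0.06385^2 = 1364

1364


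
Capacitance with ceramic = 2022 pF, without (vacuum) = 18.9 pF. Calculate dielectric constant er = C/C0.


er = 2022 / 18.9 = 106.98

106.98


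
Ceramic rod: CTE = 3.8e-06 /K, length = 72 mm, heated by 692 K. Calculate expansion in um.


dL = 3.8e-06 * 72 * 692 * 1000 = 189.331 um

189.331


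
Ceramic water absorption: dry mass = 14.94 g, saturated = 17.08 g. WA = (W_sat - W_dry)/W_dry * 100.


WA = (17.08 - 14.94) / 14.94 * 100 = 14.32%

14.32


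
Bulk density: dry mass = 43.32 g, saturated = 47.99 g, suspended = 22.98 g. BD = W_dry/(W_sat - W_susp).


BD = 43.32 / (47.99 - 22.98) = 43.32 / 25.01 = 1.732 g/cm^3

1.732


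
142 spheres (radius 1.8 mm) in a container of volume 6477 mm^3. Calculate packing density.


V_sphere = 4/3*pi*1.8^3 = 24.429 mm^3
Total V = 142*24.429 = 3468.918 mm^3
PD = 3468.918 / 6477 = 0.536

0.536


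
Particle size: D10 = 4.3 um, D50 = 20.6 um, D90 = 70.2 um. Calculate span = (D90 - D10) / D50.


Span = (70.2 - 4.3) / 20.6 = 65.9 / 20.6 = 3.199

3.199


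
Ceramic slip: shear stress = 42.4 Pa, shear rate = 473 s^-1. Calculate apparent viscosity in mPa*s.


eta = tau/gamma * 1000 = 42.4/473 * 1000 = 89.6 mPa*s

89.6


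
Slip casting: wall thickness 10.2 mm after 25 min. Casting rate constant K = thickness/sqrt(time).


K = 10.2 / sqrt(25) = 10.2 / 5.0 = 2.04 mm/min^0.5

2.04


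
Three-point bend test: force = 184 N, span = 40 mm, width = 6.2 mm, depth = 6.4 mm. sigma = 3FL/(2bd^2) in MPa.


sigma = 3*184*40/(2*6.2*6.4^2) = 43.5 MPa

43.5


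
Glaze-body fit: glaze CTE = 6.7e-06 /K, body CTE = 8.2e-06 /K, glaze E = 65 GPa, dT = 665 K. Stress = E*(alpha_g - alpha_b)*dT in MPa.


Stress = 65*1000*(6.7e-06 - 8.2e-06)*665 = -64.8 MPa

-64.8


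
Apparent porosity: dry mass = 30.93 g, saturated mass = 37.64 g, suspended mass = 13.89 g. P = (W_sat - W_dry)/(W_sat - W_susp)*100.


P = (37.64 - 30.93) / (37.64 - 13.89) * 100 = 6.71 / 23.75 * 100 = 28.3%

28.3


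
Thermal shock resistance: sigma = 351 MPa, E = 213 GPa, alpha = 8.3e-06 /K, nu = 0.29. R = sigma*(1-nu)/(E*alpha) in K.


R = 351*(1-0.29)/(213*1000*8.3e-06) = 141 K

141


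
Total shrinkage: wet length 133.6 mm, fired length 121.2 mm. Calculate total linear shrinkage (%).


TS = (133.6 - 121.2) / 133.6 * 100 = 9.28%

9.28


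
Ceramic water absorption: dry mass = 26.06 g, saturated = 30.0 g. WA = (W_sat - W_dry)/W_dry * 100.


WA = (30.0 - 26.06) / 26.06 * 100 = 15.12%

15.12


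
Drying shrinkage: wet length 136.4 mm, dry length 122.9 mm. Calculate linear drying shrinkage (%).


DS = (136.4 - 122.9) / 136.4 * 100 = 9.9%

9.9


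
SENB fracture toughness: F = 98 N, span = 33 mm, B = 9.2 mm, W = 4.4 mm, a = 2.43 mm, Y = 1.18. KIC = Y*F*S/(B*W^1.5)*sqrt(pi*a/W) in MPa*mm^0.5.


KIC = 1.18*98*33/(9.2*4.4^1.5)*sqrt(pi*2.43/4.4) = 59.2

59.2


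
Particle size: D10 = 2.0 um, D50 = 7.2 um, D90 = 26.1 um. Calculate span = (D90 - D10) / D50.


Span = (26.1 - 2.0) / 7.2 = 24.1 / 7.2 = 3.347

3.347


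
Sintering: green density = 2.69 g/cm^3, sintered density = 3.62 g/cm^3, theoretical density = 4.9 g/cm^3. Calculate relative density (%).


Relative = 3.62 / 4.9 * 100 = 73.9%

73.9


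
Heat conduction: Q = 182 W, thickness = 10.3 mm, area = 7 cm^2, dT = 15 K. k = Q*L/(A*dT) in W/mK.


k = 182*10.3/1000/(7/10000*15) = 178.53 W/mK

178.53


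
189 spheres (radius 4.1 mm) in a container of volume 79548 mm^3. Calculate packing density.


V_sphere = 4/3*pi*4.1^3 = 288.6956 mm^3
Total V = 189*288.6956 = 54563.4684 mm^3
PD = 54563.4684 / 79548 = 0.686

0.686


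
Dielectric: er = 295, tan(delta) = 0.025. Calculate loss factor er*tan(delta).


Loss = 295 * 0.025 = 7.375

7.375


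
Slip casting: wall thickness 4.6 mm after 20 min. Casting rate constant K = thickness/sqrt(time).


K = 4.6 / sqrt(20) = 4.6 / 4.4721 = 1.029 mm/min^0.5

1.029


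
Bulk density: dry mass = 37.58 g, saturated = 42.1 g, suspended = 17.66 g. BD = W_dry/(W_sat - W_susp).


BD = 37.58 / (42.1 - 17.66) = 37.58 / 24.44 = 1.538 g/cm^3

1.538


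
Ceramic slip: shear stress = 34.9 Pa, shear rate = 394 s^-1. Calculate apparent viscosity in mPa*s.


eta = tau/gamma * 1000 = 34.9/394 * 1000 = 88.6 mPa*s

88.6


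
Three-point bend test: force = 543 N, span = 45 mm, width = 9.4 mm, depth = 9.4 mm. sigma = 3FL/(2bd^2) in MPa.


sigma = 3*543*45/(2*9.4*9.4^2) = 44.1 MPa

44.1


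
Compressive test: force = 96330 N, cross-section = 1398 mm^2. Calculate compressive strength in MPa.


CS = 96330 / 1398 = 68.9 MPa

68.9


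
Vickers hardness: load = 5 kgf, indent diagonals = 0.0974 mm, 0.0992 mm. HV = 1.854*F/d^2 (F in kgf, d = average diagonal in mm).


d_avg = (0.0974+0.0992)/2 = 0.0983 mm
HV = 1.854*5/0.0983^2 = 959

959


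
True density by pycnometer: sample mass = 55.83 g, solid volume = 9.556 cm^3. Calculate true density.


TD = 55.83 / 9.556 = 5.842 g/cm^3

5.842


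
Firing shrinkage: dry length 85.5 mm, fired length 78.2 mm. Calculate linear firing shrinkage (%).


FS = (85.5 - 78.2) / 85.5 * 100 = 8.54%

8.54


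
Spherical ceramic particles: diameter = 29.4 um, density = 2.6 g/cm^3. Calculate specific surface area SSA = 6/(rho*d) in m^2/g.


SSA = 6 / (2.6 * 29.4) = 0.078 m^2/g

0.078


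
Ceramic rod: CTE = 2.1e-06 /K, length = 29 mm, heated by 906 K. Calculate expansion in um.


dL = 2.1e-06 * 29 * 906 * 1000 = 55.175 um

55.175


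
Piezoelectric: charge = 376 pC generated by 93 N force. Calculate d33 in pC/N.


d33 = 376 / 93 = 4.0 pC/N

4.0


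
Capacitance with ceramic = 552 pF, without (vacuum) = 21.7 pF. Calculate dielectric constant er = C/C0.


er = 552 / 21.7 = 25.44

25.44


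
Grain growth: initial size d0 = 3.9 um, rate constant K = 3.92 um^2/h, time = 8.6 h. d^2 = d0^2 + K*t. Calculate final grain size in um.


d^2 = 3.9^2 + 3.92*8.6 = 48.922
d = sqrt(48.922) = 6.99 um

6.99


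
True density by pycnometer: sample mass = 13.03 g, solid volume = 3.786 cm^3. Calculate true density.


TD = 13.03 / 3.786 = 3.442 g/cm^3

3.442


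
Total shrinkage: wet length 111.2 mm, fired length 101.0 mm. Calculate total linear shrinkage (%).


TS = (111.2 - 101.0) / 111.2 * 100 = 9.17%

9.17


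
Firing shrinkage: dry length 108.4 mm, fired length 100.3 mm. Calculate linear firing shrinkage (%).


FS = (108.4 - 100.3) / 108.4 * 100 = 7.47%

7.47


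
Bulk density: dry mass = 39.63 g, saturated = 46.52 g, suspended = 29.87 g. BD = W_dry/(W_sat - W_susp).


BD = 39.63 / (46.52 - 29.87) = 39.63 / 16.65 = 2.38 g/cm^3

2.38


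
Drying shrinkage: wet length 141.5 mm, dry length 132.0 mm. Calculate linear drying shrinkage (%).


DS = (141.5 - 132.0) / 141.5 * 100 = 6.71%

6.71


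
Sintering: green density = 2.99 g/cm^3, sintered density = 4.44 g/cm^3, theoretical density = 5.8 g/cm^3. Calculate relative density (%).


Relative = 4.44 / 5.8 * 100 = 76.6%

76.6


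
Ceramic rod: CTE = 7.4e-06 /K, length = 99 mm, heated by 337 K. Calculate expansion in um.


dL = 7.4e-06 * 99 * 337 * 1000 = 246.886 um

246.886


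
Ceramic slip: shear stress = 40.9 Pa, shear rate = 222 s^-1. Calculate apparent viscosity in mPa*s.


eta = tau/gamma * 1000 = 40.9/222 * 1000 = 184.2 mPa*s

184.2


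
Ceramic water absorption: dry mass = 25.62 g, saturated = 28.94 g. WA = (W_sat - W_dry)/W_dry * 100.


WA = (28.94 - 25.62) / 25.62 * 100 = 12.96%

12.96


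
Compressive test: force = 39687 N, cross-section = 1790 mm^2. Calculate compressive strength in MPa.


CS = 39687 / 1790 = 22.2 MPa

22.2


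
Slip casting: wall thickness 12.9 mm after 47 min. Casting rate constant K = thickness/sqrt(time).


K = 12.9 / sqrt(47) = 12.9 / 6.8557 = 1.882 mm/min^0.5

1.882


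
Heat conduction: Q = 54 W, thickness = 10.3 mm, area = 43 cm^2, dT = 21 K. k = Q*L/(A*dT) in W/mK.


k = 54*10.3/1000/(43/10000*21) = 6.16 W/mK

6.16


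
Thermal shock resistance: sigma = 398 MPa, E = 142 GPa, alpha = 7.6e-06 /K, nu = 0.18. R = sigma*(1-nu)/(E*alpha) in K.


R = 398*(1-0.18)/(142*1000*7.6e-06) = 302 K

302


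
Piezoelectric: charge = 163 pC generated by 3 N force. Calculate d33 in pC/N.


d33 = 163 / 3 = 54.3 pC/N

54.3


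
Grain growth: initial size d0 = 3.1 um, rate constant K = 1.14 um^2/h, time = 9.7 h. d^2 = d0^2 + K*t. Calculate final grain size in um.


d^2 = 3.1^2 + 1.14*9.7 = 20.668
d = sqrt(20.668) = 4.55 um

4.55


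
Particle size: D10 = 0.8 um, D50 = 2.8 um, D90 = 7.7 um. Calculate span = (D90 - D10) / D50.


Span = (7.7 - 0.8) / 2.8 = 6.9 / 2.8 = 2.464

2.464


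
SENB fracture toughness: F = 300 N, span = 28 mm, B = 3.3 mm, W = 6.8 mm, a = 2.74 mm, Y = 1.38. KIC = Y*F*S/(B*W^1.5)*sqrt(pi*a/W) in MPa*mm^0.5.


KIC = 1.38*300*28/(3.3*6.8^1.5)*sqrt(pi*2.74/6.8) = 222.88

222.88


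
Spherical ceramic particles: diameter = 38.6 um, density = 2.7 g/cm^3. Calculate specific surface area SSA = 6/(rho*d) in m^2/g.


SSA = 6 / (2.7 * 38.6) = 0.058 m^2/g

0.058


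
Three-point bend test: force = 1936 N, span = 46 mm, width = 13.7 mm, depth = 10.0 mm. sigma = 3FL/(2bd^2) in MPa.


sigma = 3*1936*46/(2*13.7*10.0^2) = 97.5 MPa

97.5


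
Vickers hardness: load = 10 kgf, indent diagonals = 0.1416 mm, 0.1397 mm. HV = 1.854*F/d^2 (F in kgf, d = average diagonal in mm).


d_avg = (0.1416+0.1397)/2 = 0.14065 mm
HV = 1.854*10/0.14065^2 = 937

937


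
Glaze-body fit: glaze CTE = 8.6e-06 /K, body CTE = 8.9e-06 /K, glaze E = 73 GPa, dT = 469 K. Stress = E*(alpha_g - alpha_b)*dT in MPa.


Stress = 73*1000*(8.6e-06 - 8.9e-06)*469 = -10.3 MPa

-10.3


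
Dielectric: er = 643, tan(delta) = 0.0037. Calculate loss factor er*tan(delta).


Loss = 643 * 0.0037 = 2.379

2.379


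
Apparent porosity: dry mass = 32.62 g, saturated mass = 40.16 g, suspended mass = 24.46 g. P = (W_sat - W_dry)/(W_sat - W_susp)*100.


P = (40.16 - 32.62) / (40.16 - 24.46) * 100 = 7.54 / 15.7 * 100 = 48.0%

48.0


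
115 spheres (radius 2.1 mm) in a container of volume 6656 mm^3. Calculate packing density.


V_sphere = 4/3*pi*2.1^3 = 38.7924 mm^3
Total V = 115*38.7924 = 4461.126 mm^3
PD = 4461.126 / 6656 = 0.67

0.67


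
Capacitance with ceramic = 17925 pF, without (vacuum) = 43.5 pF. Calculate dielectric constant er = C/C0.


er = 17925 / 43.5 = 412.07

412.07


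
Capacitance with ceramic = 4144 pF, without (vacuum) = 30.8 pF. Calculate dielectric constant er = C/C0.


er = 4144 / 30.8 = 134.55

134.55


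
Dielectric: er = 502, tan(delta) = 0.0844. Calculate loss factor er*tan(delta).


Loss = 502 * 0.0844 = 42.369

42.369


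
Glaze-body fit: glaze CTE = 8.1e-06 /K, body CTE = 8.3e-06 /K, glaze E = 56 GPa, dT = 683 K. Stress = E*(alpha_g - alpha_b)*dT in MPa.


Stress = 56*1000*(8.1e-06 - 8.3e-06)*683 = -7.6 MPa

-7.6


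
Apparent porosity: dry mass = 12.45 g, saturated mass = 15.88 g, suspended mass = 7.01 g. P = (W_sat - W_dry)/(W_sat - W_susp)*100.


P = (15.88 - 12.45) / (15.88 - 7.01) * 100 = 3.43 / 8.87 * 100 = 38.7%

38.7


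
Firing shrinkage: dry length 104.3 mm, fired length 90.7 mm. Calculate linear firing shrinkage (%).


FS = (104.3 - 90.7) / 104.3 * 100 = 13.04%

13.04


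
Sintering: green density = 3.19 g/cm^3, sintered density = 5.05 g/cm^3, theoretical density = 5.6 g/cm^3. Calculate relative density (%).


Relative = 5.05 / 5.6 * 100 = 90.2%

90.2


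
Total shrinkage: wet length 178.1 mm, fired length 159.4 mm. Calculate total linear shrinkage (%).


TS = (178.1 - 159.4) / 178.1 * 100 = 10.5%

10.5


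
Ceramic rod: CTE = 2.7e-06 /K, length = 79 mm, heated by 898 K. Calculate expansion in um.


dL = 2.7e-06 * 79 * 898 * 1000 = 191.543 um

191.543


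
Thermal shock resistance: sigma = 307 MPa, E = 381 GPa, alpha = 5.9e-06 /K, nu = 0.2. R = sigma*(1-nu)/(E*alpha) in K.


R = 307*(1-0.2)/(381*1000*5.9e-06) = 109 K

109


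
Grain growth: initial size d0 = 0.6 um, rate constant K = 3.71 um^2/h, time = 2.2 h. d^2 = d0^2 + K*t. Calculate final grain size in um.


d^2 = 0.6^2 + 3.71*2.2 = 8.522
d = sqrt(8.522) = 2.92 um

2.92


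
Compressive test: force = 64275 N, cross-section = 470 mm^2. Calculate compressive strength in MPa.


CS = 64275 / 470 = 136.8 MPa

136.8


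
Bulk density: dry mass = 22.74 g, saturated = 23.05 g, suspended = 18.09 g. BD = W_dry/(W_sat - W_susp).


BD = 22.74 / (23.05 - 18.09) = 22.74 / 4.96 = 4.585 g/cm^3

4.585


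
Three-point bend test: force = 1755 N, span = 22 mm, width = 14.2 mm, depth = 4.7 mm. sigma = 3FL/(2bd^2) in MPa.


sigma = 3*1755*22/(2*14.2*4.7^2) = 184.6 MPa

184.6


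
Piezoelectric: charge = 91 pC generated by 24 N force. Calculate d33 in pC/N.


d33 = 91 / 24 = 3.8 pC/N

3.8


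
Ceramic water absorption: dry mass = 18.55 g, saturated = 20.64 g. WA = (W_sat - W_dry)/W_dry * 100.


WA = (20.64 - 18.55) / 18.55 * 100 = 11.27%

11.27


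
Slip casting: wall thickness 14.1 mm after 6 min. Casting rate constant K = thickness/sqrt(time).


K = 14.1 / sqrt(6) = 14.1 / 2.4495 = 5.756 mm/min^0.5

5.756


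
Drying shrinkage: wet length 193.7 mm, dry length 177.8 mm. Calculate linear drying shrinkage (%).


DS = (193.7 - 177.8) / 193.7 * 100 = 8.21%

8.21


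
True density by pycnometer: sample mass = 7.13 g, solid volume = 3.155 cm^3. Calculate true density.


TD = 7.13 / 3.155 = 2.26 g/cm^3

2.26


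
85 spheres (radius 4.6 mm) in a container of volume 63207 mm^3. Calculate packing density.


V_sphere = 4/3*pi*4.6^3 = 407.7201 mm^3
Total V = 85*407.7201 = 34656.2085 mm^3
PD = 34656.2085 / 63207 = 0.548

0.548


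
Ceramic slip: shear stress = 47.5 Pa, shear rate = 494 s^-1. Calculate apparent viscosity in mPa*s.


eta = tau/gamma * 1000 = 47.5/494 * 1000 = 96.2 mPa*s

96.2


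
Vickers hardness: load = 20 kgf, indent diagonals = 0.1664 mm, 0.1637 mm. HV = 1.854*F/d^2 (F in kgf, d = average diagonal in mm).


d_avg = (0.1664+0.1637)/2 = 0.16505 mm
HV = 1.854*20/0.16505^2 = 1361

1361


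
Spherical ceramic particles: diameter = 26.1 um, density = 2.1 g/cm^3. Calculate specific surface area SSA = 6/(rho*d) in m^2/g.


SSA = 6 / (2.1 * 26.1) = 0.109 m^2/g

0.109


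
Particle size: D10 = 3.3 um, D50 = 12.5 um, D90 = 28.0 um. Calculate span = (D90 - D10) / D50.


Span = (28.0 - 3.3) / 12.5 = 24.7 / 12.5 = 1.976

1.976
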